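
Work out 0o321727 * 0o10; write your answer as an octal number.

Multiply each base-8 digit by 8, carrying:
  7×8 = 56 → write 0 carry 7
  2×8+7 = 23 → write 7 carry 2
  7×8+2 = 58 → write 2 carry 7
  1×8+7 = 15 → write 7 carry 1
  2×8+1 = 17 → write 1 carry 2
  3×8+2 = 26 → write 2 carry 3
  remaining carry: 3

0o3217270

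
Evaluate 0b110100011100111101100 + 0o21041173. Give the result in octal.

0o27476147

0b110100011100111101100 = 0o6434754 in octal.
Add column by column in base 8, right to left:
  4+3 = 7
  5+7 = 4 carry 1
  7+1+1 = 1 carry 1
  4+1+1 = 6
  3+4 = 7
  4+0 = 4
  6+1 = 7
  0+2 = 2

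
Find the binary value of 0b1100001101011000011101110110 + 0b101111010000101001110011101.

0b10010000111011101101100010011

Add column by column in base 2, right to left:
  0+1 = 1
  1+0 = 1
  1+1 = 0 carry 1
  0+1+1 = 0 carry 1
  1+1+1 = 1 carry 1
  1+0+1 = 0 carry 1
  1+0+1 = 0 carry 1
  0+1+1 = 0 carry 1
  1+1+1 = 1 carry 1
  1+1+1 = 1 carry 1
  1+0+1 = 0 carry 1
  0+0+1 = 1
  0+1 = 1
  0+0 = 0
  0+1 = 1
  1+0 = 1
  1+0 = 1
  0+0 = 0
  1+0 = 1
  0+1 = 1
  1+0 = 1
  1+1 = 0 carry 1
  0+1+1 = 0 carry 1
  0+1+1 = 0 carry 1
  0+1+1 = 0 carry 1
  0+0+1 = 1
  1+1 = 0 carry 1
  1+0+1 = 0 carry 1
  final carry 1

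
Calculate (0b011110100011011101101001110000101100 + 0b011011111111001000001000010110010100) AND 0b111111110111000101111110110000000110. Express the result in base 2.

Add column by column in base 2, right to left:
  0+0 = 0
  0+0 = 0
  1+1 = 0 carry 1
  1+0+1 = 0 carry 1
  0+1+1 = 0 carry 1
  1+0+1 = 0 carry 1
  0+0+1 = 1
  0+1 = 1
  0+1 = 1
  0+0 = 0
  1+1 = 0 carry 1
  1+0+1 = 0 carry 1
  1+0+1 = 0 carry 1
  0+0+1 = 1
  0+0 = 0
  1+1 = 0 carry 1
  0+0+1 = 1
  1+0 = 1
  1+0 = 1
  0+0 = 0
  1+0 = 1
  1+1 = 0 carry 1
  1+0+1 = 0 carry 1
  0+0+1 = 1
  1+1 = 0 carry 1
  1+1+1 = 1 carry 1
  0+1+1 = 0 carry 1
  0+1+1 = 0 carry 1
  0+1+1 = 0 carry 1
  1+1+1 = 1 carry 1
  0+1+1 = 0 carry 1
  1+1+1 = 1 carry 1
  1+0+1 = 0 carry 1
  1+1+1 = 1 carry 1
  1+1+1 = 1 carry 1
  final carry 1
Sum = 0b111010100010100101110010000111000000; now AND with 0b111111110111000101111110110000000110:
  111010100010100101110010000111000000
& 111111110111000101111110110000000110
= 111010100010000101110010000000000000

0b111010100010000101110010000000000000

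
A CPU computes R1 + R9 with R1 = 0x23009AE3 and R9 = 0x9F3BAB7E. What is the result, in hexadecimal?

Add column by column in base 16, right to left:
  3+E = 1 carry 1
  E+7+1 = 6 carry 1
  A+B+1 = 6 carry 1
  9+A+1 = 4 carry 1
  0+B+1 = C
  0+3 = 3
  3+F = 2 carry 1
  2+9+1 = C

0xC23C4661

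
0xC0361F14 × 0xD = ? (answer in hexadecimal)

0x9C2BF9404

Multiply each base-16 digit by 13, carrying:
  4×13 = 52 → write 4 carry 3
  1×13+3 = 16 → write 0 carry 1
  F×13+1 = 196 → write 4 carry 12
  1×13+12 = 25 → write 9 carry 1
  6×13+1 = 79 → write F carry 4
  3×13+4 = 43 → write B carry 2
  0×13+2 = 2 → write 2
  C×13 = 156 → write C carry 9
  remaining carry: 9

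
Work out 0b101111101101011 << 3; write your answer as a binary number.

Left shift by 3: append 3 zero bits.

0b101111101101011000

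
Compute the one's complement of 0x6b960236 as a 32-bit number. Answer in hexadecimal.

Each hex digit d becomes f−d:
  6→9, b→4, 9→6, 6→9, 0→f, 2→d, 3→c, 6→9

0x9469fdc9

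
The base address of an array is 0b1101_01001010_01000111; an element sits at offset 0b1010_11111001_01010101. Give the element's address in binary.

Add column by column in base 2, right to left:
  1+1 = 0 carry 1
  1+0+1 = 0 carry 1
  1+1+1 = 1 carry 1
  0+0+1 = 1
  0+1 = 1
  0+0 = 0
  1+1 = 0 carry 1
  0+0+1 = 1
  0+1 = 1
  1+0 = 1
  0+0 = 0
  1+1 = 0 carry 1
  0+1+1 = 0 carry 1
  0+1+1 = 0 carry 1
  1+1+1 = 1 carry 1
  0+1+1 = 0 carry 1
  1+0+1 = 0 carry 1
  0+1+1 = 0 carry 1
  1+0+1 = 0 carry 1
  1+1+1 = 1 carry 1
  final carry 1

0b110000100001110011100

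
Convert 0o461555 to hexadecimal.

Each octal digit is 3 bits: 4=100 6=110 1=001 5=101 5=101 5=101.
Group the bits into nibbles: 0010 0110 0011 0110 1101 → 2636D.

0x2636D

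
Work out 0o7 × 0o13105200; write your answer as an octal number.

0o115744600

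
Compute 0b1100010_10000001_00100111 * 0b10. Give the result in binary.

Multiply each base-2 digit by 2, carrying:
  1×2 = 2 → write 0 carry 1
  1×2+1 = 3 → write 1 carry 1
  1×2+1 = 3 → write 1 carry 1
  0×2+1 = 1 → write 1
  0×2 = 0 → write 0
  1×2 = 2 → write 0 carry 1
  0×2+1 = 1 → write 1
  0×2 = 0 → write 0
  1×2 = 2 → write 0 carry 1
  0×2+1 = 1 → write 1
  0×2 = 0 → write 0
  0×2 = 0 → write 0
  0×2 = 0 → write 0
  0×2 = 0 → write 0
  0×2 = 0 → write 0
  1×2 = 2 → write 0 carry 1
  0×2+1 = 1 → write 1
  1×2 = 2 → write 0 carry 1
  0×2+1 = 1 → write 1
  0×2 = 0 → write 0
  0×2 = 0 → write 0
  1×2 = 2 → write 0 carry 1
  1×2+1 = 3 → write 1 carry 1
  remaining carry: 1

0b110001010000001001001110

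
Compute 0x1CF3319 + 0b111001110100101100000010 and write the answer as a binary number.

0x1CF3319 = 0b1110011110011001100011001 in binary.
Add column by column in base 2, right to left:
  1+0 = 1
  0+1 = 1
  0+0 = 0
  1+0 = 1
  1+0 = 1
  0+0 = 0
  0+0 = 0
  0+0 = 0
  1+1 = 0 carry 1
  1+1+1 = 1 carry 1
  0+0+1 = 1
  0+1 = 1
  1+0 = 1
  1+0 = 1
  0+1 = 1
  0+0 = 0
  1+1 = 0 carry 1
  1+1+1 = 1 carry 1
  1+1+1 = 1 carry 1
  1+0+1 = 0 carry 1
  0+0+1 = 1
  0+1 = 1
  1+1 = 0 carry 1
  1+1+1 = 1 carry 1
  1+0+1 = 0 carry 1
  final carry 1

0b10101101100111111000011011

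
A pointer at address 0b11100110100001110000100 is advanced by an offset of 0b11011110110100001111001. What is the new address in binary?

0b111000101010101111111101

Add column by column in base 2, right to left:
  0+1 = 1
  0+0 = 0
  1+0 = 1
  0+1 = 1
  0+1 = 1
  0+1 = 1
  0+1 = 1
  1+0 = 1
  1+0 = 1
  1+0 = 1
  0+0 = 0
  0+1 = 1
  0+0 = 0
  0+1 = 1
  1+1 = 0 carry 1
  0+0+1 = 1
  1+1 = 0 carry 1
  1+1+1 = 1 carry 1
  0+1+1 = 0 carry 1
  0+1+1 = 0 carry 1
  1+0+1 = 0 carry 1
  1+1+1 = 1 carry 1
  1+1+1 = 1 carry 1
  final carry 1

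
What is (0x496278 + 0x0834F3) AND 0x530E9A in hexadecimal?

Add column by column in base 16, right to left:
  8+3 = B
  7+F = 6 carry 1
  2+4+1 = 7
  6+3 = 9
  9+8 = 1 carry 1
  4+0+1 = 5
Sum = 0x51976B; now AND with 0x530E9A:
  5&5=5, 1&3=1, 9&0=0, 7&E=6, 6&9=0, B&A=A

0x51060A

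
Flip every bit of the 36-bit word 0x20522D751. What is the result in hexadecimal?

0xDFADD28AE

Each hex digit d becomes F−d:
  2→D, 0→F, 5→A, 2→D, 2→D, D→2, 7→8, 5→A, 1→E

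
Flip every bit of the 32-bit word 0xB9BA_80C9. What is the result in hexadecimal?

0x46457F36

Each hex digit d becomes F−d:
  B→4, 9→6, B→4, A→5, 8→7, 0→F, C→3, 9→6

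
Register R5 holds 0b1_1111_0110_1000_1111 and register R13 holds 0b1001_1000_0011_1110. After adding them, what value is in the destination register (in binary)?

0b101000111011001101

Add column by column in base 2, right to left:
  1+0 = 1
  1+1 = 0 carry 1
  1+1+1 = 1 carry 1
  1+1+1 = 1 carry 1
  0+1+1 = 0 carry 1
  0+1+1 = 0 carry 1
  0+0+1 = 1
  1+0 = 1
  0+0 = 0
  1+0 = 1
  1+0 = 1
  0+1 = 1
  1+1 = 0 carry 1
  1+0+1 = 0 carry 1
  1+0+1 = 0 carry 1
  1+1+1 = 1 carry 1
  1+0+1 = 0 carry 1
  final carry 1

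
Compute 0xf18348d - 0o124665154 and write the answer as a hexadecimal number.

0xdc4ca21

0o124665154 = 0x1536a6c in hexadecimal.
Subtract column by column in base 16:
  d-c → 1
  8-6 → 2
  4-a → a (borrow)
  3-6-1 → c (borrow)
  8-3-1 → 4
  1-5 → c (borrow)
  f-1-1 → d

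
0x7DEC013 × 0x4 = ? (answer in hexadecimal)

Multiply each base-16 digit by 4, carrying:
  3×4 = 12 → write C
  1×4 = 4 → write 4
  0×4 = 0 → write 0
  C×4 = 48 → write 0 carry 3
  E×4+3 = 59 → write B carry 3
  D×4+3 = 55 → write 7 carry 3
  7×4+3 = 31 → write F carry 1
  remaining carry: 1

0x1F7B004C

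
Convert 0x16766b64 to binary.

Expand each hex digit to 4 bits: 1=0001 6=0110 7=0111 6=0110 6=0110 b=1011 6=0110 4=0100.

0b10110011101100110101101100100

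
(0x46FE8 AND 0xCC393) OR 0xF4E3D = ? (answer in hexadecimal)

0xF4FBD

0x46FE8 AND 0xCC393 = 0x44380.
Then OR with 0xF4E3D.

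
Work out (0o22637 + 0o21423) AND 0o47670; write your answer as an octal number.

0o44260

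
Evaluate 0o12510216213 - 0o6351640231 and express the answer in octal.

0o4136355762

Subtract column by column in base 8:
  3-1 → 2
  1-3 → 6 (borrow)
  2-2-1 → 7 (borrow)
  6-0-1 → 5
  1-4 → 5 (borrow)
  2-6-1 → 3 (borrow)
  0-1-1 → 6 (borrow)
  1-5-1 → 3 (borrow)
  5-3-1 → 1
  2-6 → 4 (borrow)
  1-0-1 → 0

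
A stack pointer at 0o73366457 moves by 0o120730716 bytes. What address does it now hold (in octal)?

Add column by column in base 8, right to left:
  7+6 = 5 carry 1
  5+1+1 = 7
  4+7 = 3 carry 1
  6+0+1 = 7
  6+3 = 1 carry 1
  3+7+1 = 3 carry 1
  3+0+1 = 4
  7+2 = 1 carry 1
  0+1+1 = 2

0o214317375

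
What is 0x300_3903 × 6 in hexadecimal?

0x12015612

Multiply each base-16 digit by 6, carrying:
  3×6 = 18 → write 2 carry 1
  0×6+1 = 1 → write 1
  9×6 = 54 → write 6 carry 3
  3×6+3 = 21 → write 5 carry 1
  0×6+1 = 1 → write 1
  0×6 = 0 → write 0
  3×6 = 18 → write 2 carry 1
  remaining carry: 1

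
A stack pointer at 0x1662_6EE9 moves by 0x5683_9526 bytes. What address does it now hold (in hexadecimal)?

0x6CE6040F

Add column by column in base 16, right to left:
  9+6 = F
  E+2 = 0 carry 1
  E+5+1 = 4 carry 1
  6+9+1 = 0 carry 1
  2+3+1 = 6
  6+8 = E
  6+6 = C
  1+5 = 6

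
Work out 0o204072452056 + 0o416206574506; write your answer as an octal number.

0o622301246564

Add column by column in base 8, right to left:
  6+6 = 4 carry 1
  5+0+1 = 6
  0+5 = 5
  2+4 = 6
  5+7 = 4 carry 1
  4+5+1 = 2 carry 1
  2+6+1 = 1 carry 1
  7+0+1 = 0 carry 1
  0+2+1 = 3
  4+6 = 2 carry 1
  0+1+1 = 2
  2+4 = 6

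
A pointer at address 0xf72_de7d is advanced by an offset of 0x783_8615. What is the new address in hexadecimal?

Add column by column in base 16, right to left:
  d+5 = 2 carry 1
  7+1+1 = 9
  e+6 = 4 carry 1
  d+8+1 = 6 carry 1
  2+3+1 = 6
  7+8 = f
  f+7 = 6 carry 1
  final carry 1

0x16f66492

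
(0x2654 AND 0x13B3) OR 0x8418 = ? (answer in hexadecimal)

0x8618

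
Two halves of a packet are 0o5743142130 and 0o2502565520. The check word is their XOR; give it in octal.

XOR each oct digit independently (no carries):
  5^2=7, 7^5=2, 4^0=4, 3^2=1, 1^5=4, 4^6=2, 2^5=7, 1^5=4, 3^2=1, 0^0=0

0o7241427410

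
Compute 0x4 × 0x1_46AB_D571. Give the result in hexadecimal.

Multiply each base-16 digit by 4, carrying:
  1×4 = 4 → write 4
  7×4 = 28 → write C carry 1
  5×4+1 = 21 → write 5 carry 1
  D×4+1 = 53 → write 5 carry 3
  B×4+3 = 47 → write F carry 2
  A×4+2 = 42 → write A carry 2
  6×4+2 = 26 → write A carry 1
  4×4+1 = 17 → write 1 carry 1
  1×4+1 = 5 → write 5

0x51AAF55C4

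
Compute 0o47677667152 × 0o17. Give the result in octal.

Multiply each base-8 digit by 15, carrying:
  2×15 = 30 → write 6 carry 3
  5×15+3 = 78 → write 6 carry 9
  1×15+9 = 24 → write 0 carry 3
  7×15+3 = 108 → write 4 carry 13
  6×15+13 = 103 → write 7 carry 12
  6×15+12 = 102 → write 6 carry 12
  7×15+12 = 117 → write 5 carry 14
  7×15+14 = 119 → write 7 carry 14
  6×15+14 = 104 → write 0 carry 13
  7×15+13 = 118 → write 6 carry 14
  4×15+14 = 74 → write 2 carry 9
  remaining carry: 11

0o1126075674066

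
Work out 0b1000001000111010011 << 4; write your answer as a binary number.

Left shift by 4: append 4 zero bits.

0b10000010001110100110000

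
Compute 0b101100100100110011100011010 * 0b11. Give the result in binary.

Multiply each base-2 digit by 3, carrying:
  0×3 = 0 → write 0
  1×3 = 3 → write 1 carry 1
  0×3+1 = 1 → write 1
  1×3 = 3 → write 1 carry 1
  1×3+1 = 4 → write 0 carry 2
  0×3+2 = 2 → write 0 carry 1
  0×3+1 = 1 → write 1
  0×3 = 0 → write 0
  1×3 = 3 → write 1 carry 1
  1×3+1 = 4 → write 0 carry 2
  1×3+2 = 5 → write 1 carry 2
  0×3+2 = 2 → write 0 carry 1
  0×3+1 = 1 → write 1
  1×3 = 3 → write 1 carry 1
  1×3+1 = 4 → write 0 carry 2
  0×3+2 = 2 → write 0 carry 1
  0×3+1 = 1 → write 1
  1×3 = 3 → write 1 carry 1
  0×3+1 = 1 → write 1
  0×3 = 0 → write 0
  1×3 = 3 → write 1 carry 1
  0×3+1 = 1 → write 1
  0×3 = 0 → write 0
  1×3 = 3 → write 1 carry 1
  1×3+1 = 4 → write 0 carry 2
  0×3+2 = 2 → write 0 carry 1
  1×3+1 = 4 → write 0 carry 2
  remaining carry: 10

0b10000101101110011010101001110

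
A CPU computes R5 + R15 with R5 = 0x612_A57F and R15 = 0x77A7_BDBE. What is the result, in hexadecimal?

0x7DBA633D

Add column by column in base 16, right to left:
  F+E = D carry 1
  7+B+1 = 3 carry 1
  5+D+1 = 3 carry 1
  A+B+1 = 6 carry 1
  2+7+1 = A
  1+A = B
  6+7 = D
  0+7 = 7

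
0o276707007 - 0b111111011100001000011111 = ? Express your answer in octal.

0o177345750

0b111111011100001000011111 = 0o77341037 in octal.
Subtract column by column in base 8:
  7-7 → 0
  0-3 → 5 (borrow)
  0-0-1 → 7 (borrow)
  7-1-1 → 5
  0-4 → 4 (borrow)
  7-3-1 → 3
  6-7 → 7 (borrow)
  7-7-1 → 7 (borrow)
  2-0-1 → 1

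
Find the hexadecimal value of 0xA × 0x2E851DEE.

Multiply each base-16 digit by 10, carrying:
  E×10 = 140 → write C carry 8
  E×10+8 = 148 → write 4 carry 9
  D×10+9 = 139 → write B carry 8
  1×10+8 = 18 → write 2 carry 1
  5×10+1 = 51 → write 3 carry 3
  8×10+3 = 83 → write 3 carry 5
  E×10+5 = 145 → write 1 carry 9
  2×10+9 = 29 → write D carry 1
  remaining carry: 1

0x1D1332B4C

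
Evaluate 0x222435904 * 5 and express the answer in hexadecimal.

Multiply each base-16 digit by 5, carrying:
  4×5 = 20 → write 4 carry 1
  0×5+1 = 1 → write 1
  9×5 = 45 → write d carry 2
  5×5+2 = 27 → write b carry 1
  3×5+1 = 16 → write 0 carry 1
  4×5+1 = 21 → write 5 carry 1
  2×5+1 = 11 → write b
  2×5 = 10 → write a
  2×5 = 10 → write a

0xaab50bd14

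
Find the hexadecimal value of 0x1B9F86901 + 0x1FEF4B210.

Add column by column in base 16, right to left:
  1+0 = 1
  0+1 = 1
  9+2 = B
  6+B = 1 carry 1
  8+4+1 = D
  F+F = E carry 1
  9+E+1 = 8 carry 1
  B+F+1 = B carry 1
  1+1+1 = 3

0x3B8ED1B11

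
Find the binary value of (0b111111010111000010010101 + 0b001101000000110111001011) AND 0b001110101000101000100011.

Add column by column in base 2, right to left:
  1+1 = 0 carry 1
  0+1+1 = 0 carry 1
  1+0+1 = 0 carry 1
  0+1+1 = 0 carry 1
  1+0+1 = 0 carry 1
  0+0+1 = 1
  0+1 = 1
  1+1 = 0 carry 1
  0+1+1 = 0 carry 1
  0+0+1 = 1
  0+1 = 1
  0+1 = 1
  1+0 = 1
  1+0 = 1
  1+0 = 1
  0+0 = 0
  1+0 = 1
  0+0 = 0
  1+1 = 0 carry 1
  1+0+1 = 0 carry 1
  1+1+1 = 1 carry 1
  1+1+1 = 1 carry 1
  1+0+1 = 0 carry 1
  1+0+1 = 0 carry 1
  final carry 1
Sum = 0b1001100010111111001100000; now AND with 0b001110101000101000100011:
  1001100010111111001100000
& 0001110101000101000100011
= 0001100000000101000100000

0b1100000000101000100000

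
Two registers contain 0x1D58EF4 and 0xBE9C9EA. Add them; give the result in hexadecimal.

0xDBF58DE

Add column by column in base 16, right to left:
  4+A = E
  F+E = D carry 1
  E+9+1 = 8 carry 1
  8+C+1 = 5 carry 1
  5+9+1 = F
  D+E = B carry 1
  1+B+1 = D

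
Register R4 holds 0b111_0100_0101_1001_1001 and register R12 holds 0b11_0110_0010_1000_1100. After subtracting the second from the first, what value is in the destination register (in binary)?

0b111110001100001101

Subtract column by column in base 2:
  1-0 → 1
  0-0 → 0
  0-1 → 1 (borrow)
  1-1-1 → 1 (borrow)
  1-0-1 → 0
  0-0 → 0
  0-0 → 0
  1-1 → 0
  1-0 → 1
  0-1 → 1 (borrow)
  1-0-1 → 0
  0-0 → 0
  0-0 → 0
  0-1 → 1 (borrow)
  1-1-1 → 1 (borrow)
  0-0-1 → 1 (borrow)
  1-1-1 → 1 (borrow)
  1-1-1 → 1 (borrow)
  1-0-1 → 0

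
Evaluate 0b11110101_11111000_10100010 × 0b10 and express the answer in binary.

Multiply each base-2 digit by 2, carrying:
  0×2 = 0 → write 0
  1×2 = 2 → write 0 carry 1
  0×2+1 = 1 → write 1
  0×2 = 0 → write 0
  0×2 = 0 → write 0
  1×2 = 2 → write 0 carry 1
  0×2+1 = 1 → write 1
  1×2 = 2 → write 0 carry 1
  0×2+1 = 1 → write 1
  0×2 = 0 → write 0
  0×2 = 0 → write 0
  1×2 = 2 → write 0 carry 1
  1×2+1 = 3 → write 1 carry 1
  1×2+1 = 3 → write 1 carry 1
  1×2+1 = 3 → write 1 carry 1
  1×2+1 = 3 → write 1 carry 1
  1×2+1 = 3 → write 1 carry 1
  0×2+1 = 1 → write 1
  1×2 = 2 → write 0 carry 1
  0×2+1 = 1 → write 1
  1×2 = 2 → write 0 carry 1
  1×2+1 = 3 → write 1 carry 1
  1×2+1 = 3 → write 1 carry 1
  1×2+1 = 3 → write 1 carry 1
  remaining carry: 1

0b1111010111111000101000100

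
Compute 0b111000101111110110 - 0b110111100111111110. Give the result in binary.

Subtract column by column in base 2:
  0-0 → 0
  1-1 → 0
  1-1 → 0
  0-1 → 1 (borrow)
  1-1-1 → 1 (borrow)
  1-1-1 → 1 (borrow)
  1-1-1 → 1 (borrow)
  1-1-1 → 1 (borrow)
  1-1-1 → 1 (borrow)
  1-0-1 → 0
  0-0 → 0
  1-1 → 0
  0-1 → 1 (borrow)
  0-1-1 → 0 (borrow)
  0-1-1 → 0 (borrow)
  1-0-1 → 0
  1-1 → 0
  1-1 → 0

0b1000111111000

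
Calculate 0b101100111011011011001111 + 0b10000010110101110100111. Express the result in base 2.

0b111101010010001001110110

Add column by column in base 2, right to left:
  1+1 = 0 carry 1
  1+1+1 = 1 carry 1
  1+1+1 = 1 carry 1
  1+0+1 = 0 carry 1
  0+0+1 = 1
  0+1 = 1
  1+0 = 1
  1+1 = 0 carry 1
  0+1+1 = 0 carry 1
  1+1+1 = 1 carry 1
  1+0+1 = 0 carry 1
  0+1+1 = 0 carry 1
  1+0+1 = 0 carry 1
  1+1+1 = 1 carry 1
  0+1+1 = 0 carry 1
  1+0+1 = 0 carry 1
  1+1+1 = 1 carry 1
  1+0+1 = 0 carry 1
  0+0+1 = 1
  0+0 = 0
  1+0 = 1
  1+0 = 1
  0+1 = 1
  1+0 = 1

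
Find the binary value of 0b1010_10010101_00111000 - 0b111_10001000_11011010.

0b110000110001011110

Subtract column by column in base 2:
  0-0 → 0
  0-1 → 1 (borrow)
  0-0-1 → 1 (borrow)
  1-1-1 → 1 (borrow)
  1-1-1 → 1 (borrow)
  1-0-1 → 0
  0-1 → 1 (borrow)
  0-1-1 → 0 (borrow)
  1-0-1 → 0
  0-0 → 0
  1-0 → 1
  0-1 → 1 (borrow)
  1-0-1 → 0
  0-0 → 0
  0-0 → 0
  1-1 → 0
  0-1 → 1 (borrow)
  1-1-1 → 1 (borrow)
  0-1-1 → 0 (borrow)
  1-0-1 → 0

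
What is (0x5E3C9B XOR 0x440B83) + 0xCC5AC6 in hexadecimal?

0xE691DE

First 0x5E3C9B XOR 0x440B83 = 0x1A3718.
Add column by column in base 16, right to left:
  8+6 = E
  1+C = D
  7+A = 1 carry 1
  3+5+1 = 9
  A+C = 6 carry 1
  1+C+1 = E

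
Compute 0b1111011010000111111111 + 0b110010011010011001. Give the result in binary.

0b10000001100100010011000

Add column by column in base 2, right to left:
  1+1 = 0 carry 1
  1+0+1 = 0 carry 1
  1+0+1 = 0 carry 1
  1+1+1 = 1 carry 1
  1+1+1 = 1 carry 1
  1+0+1 = 0 carry 1
  1+0+1 = 0 carry 1
  1+1+1 = 1 carry 1
  1+0+1 = 0 carry 1
  0+1+1 = 0 carry 1
  0+1+1 = 0 carry 1
  0+0+1 = 1
  0+0 = 0
  1+1 = 0 carry 1
  0+0+1 = 1
  1+0 = 1
  1+1 = 0 carry 1
  0+1+1 = 0 carry 1
  1+0+1 = 0 carry 1
  1+0+1 = 0 carry 1
  1+0+1 = 0 carry 1
  1+0+1 = 0 carry 1
  final carry 1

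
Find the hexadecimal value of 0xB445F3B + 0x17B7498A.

Add column by column in base 16, right to left:
  B+A = 5 carry 1
  3+8+1 = C
  F+9 = 8 carry 1
  5+4+1 = A
  4+7 = B
  4+B = F
  B+7 = 2 carry 1
  0+1+1 = 2

0x22FBA8C5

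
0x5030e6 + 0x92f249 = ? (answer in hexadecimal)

0xe3232f

Add column by column in base 16, right to left:
  6+9 = f
  e+4 = 2 carry 1
  0+2+1 = 3
  3+f = 2 carry 1
  0+2+1 = 3
  5+9 = e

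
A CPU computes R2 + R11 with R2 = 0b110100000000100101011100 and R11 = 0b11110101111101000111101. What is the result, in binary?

0b1010010110000001110011001

Add column by column in base 2, right to left:
  0+1 = 1
  0+0 = 0
  1+1 = 0 carry 1
  1+1+1 = 1 carry 1
  1+1+1 = 1 carry 1
  0+1+1 = 0 carry 1
  1+0+1 = 0 carry 1
  0+0+1 = 1
  1+0 = 1
  0+1 = 1
  0+0 = 0
  1+1 = 0 carry 1
  0+1+1 = 0 carry 1
  0+1+1 = 0 carry 1
  0+1+1 = 0 carry 1
  0+1+1 = 0 carry 1
  0+0+1 = 1
  0+1 = 1
  0+0 = 0
  0+1 = 1
  1+1 = 0 carry 1
  0+1+1 = 0 carry 1
  1+1+1 = 1 carry 1
  1+0+1 = 0 carry 1
  final carry 1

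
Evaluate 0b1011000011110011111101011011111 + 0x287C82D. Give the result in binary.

0x287C82D = 0b10100001111100100000101101 in binary.
Add column by column in base 2, right to left:
  1+1 = 0 carry 1
  1+0+1 = 0 carry 1
  1+1+1 = 1 carry 1
  1+1+1 = 1 carry 1
  1+0+1 = 0 carry 1
  0+1+1 = 0 carry 1
  1+0+1 = 0 carry 1
  1+0+1 = 0 carry 1
  0+0+1 = 1
  1+0 = 1
  0+0 = 0
  1+1 = 0 carry 1
  1+0+1 = 0 carry 1
  1+0+1 = 0 carry 1
  1+1+1 = 1 carry 1
  1+1+1 = 1 carry 1
  1+1+1 = 1 carry 1
  0+1+1 = 0 carry 1
  0+1+1 = 0 carry 1
  1+0+1 = 0 carry 1
  1+0+1 = 0 carry 1
  1+0+1 = 0 carry 1
  1+0+1 = 0 carry 1
  0+1+1 = 0 carry 1
  0+0+1 = 1
  0+1 = 1
  0+0 = 0
  1+0 = 1
  1+0 = 1
  0+0 = 0
  1+0 = 1

0b1011011000000011100001100001100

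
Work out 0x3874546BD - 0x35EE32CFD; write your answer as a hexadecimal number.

0x286219C0

Subtract column by column in base 16:
  D-D → 0
  B-F → C (borrow)
  6-C-1 → 9 (borrow)
  4-2-1 → 1
  5-3 → 2
  4-E → 6 (borrow)
  7-E-1 → 8 (borrow)
  8-5-1 → 2
  3-3 → 0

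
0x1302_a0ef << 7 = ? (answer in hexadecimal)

0x981507780

7 bits is not a whole number of base-16 digits; in binary: 10011000000101010000011101111 << 7 = 100110000001010100000111011110000000.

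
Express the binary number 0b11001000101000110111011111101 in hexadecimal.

0x19146efd

Group the bits into nibbles: 0001 1001 0001 0100 0110 1110 1111 1101 → 19146efd.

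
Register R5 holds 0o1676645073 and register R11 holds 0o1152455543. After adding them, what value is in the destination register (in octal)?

Add column by column in base 8, right to left:
  3+3 = 6
  7+4 = 3 carry 1
  0+5+1 = 6
  5+5 = 2 carry 1
  4+5+1 = 2 carry 1
  6+4+1 = 3 carry 1
  6+2+1 = 1 carry 1
  7+5+1 = 5 carry 1
  6+1+1 = 0 carry 1
  1+1+1 = 3

0o3051322636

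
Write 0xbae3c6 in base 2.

0b101110101110001111000110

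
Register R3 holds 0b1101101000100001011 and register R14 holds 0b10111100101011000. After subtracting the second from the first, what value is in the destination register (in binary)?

0b1010101011110110011

Subtract column by column in base 2:
  1-0 → 1
  1-0 → 1
  0-0 → 0
  1-1 → 0
  0-1 → 1 (borrow)
  0-0-1 → 1 (borrow)
  0-1-1 → 0 (borrow)
  0-0-1 → 1 (borrow)
  1-1-1 → 1 (borrow)
  0-0-1 → 1 (borrow)
  0-0-1 → 1 (borrow)
  0-1-1 → 0 (borrow)
  1-1-1 → 1 (borrow)
  0-1-1 → 0 (borrow)
  1-1-1 → 1 (borrow)
  1-0-1 → 0
  0-1 → 1 (borrow)
  1-0-1 → 0
  1-0 → 1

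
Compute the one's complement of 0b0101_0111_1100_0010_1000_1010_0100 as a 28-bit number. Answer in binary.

0b1010100000111101011101011011

Invert each bit: 0101011111000010100010100100 → 1010100000111101011101011011.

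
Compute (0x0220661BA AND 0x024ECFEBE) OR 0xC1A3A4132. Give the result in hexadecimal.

0xC3A3E61BA

0x0220661BA AND 0x024ECFEBE = 0x0200460BA.
Then OR with 0xC1A3A4132.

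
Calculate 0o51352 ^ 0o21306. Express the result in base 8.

XOR each oct digit independently (no carries):
  5^2=7, 1^1=0, 3^3=0, 5^0=5, 2^6=4

0o70054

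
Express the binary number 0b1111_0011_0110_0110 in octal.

Group the bits in threes: 001 111 001 101 100 110 → 171546.

0o171546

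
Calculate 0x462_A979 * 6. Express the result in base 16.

0x1A4FF8D6

Multiply each base-16 digit by 6, carrying:
  9×6 = 54 → write 6 carry 3
  7×6+3 = 45 → write D carry 2
  9×6+2 = 56 → write 8 carry 3
  A×6+3 = 63 → write F carry 3
  2×6+3 = 15 → write F
  6×6 = 36 → write 4 carry 2
  4×6+2 = 26 → write A carry 1
  remaining carry: 1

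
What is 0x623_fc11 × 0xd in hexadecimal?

0x4fd3ccdd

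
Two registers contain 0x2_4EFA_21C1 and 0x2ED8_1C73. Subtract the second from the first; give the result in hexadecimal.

Subtract column by column in base 16:
  1-3 → E (borrow)
  C-7-1 → 4
  1-C → 5 (borrow)
  2-1-1 → 0
  A-8 → 2
  F-D → 2
  E-E → 0
  4-2 → 2
  2-0 → 2

0x22022054E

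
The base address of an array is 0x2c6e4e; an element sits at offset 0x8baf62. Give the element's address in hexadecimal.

0xb81db0

Add column by column in base 16, right to left:
  e+2 = 0 carry 1
  4+6+1 = b
  e+f = d carry 1
  6+a+1 = 1 carry 1
  c+b+1 = 8 carry 1
  2+8+1 = b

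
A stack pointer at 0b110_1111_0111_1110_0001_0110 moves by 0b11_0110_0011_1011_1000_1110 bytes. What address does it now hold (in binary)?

0b101001011011100110100100

Add column by column in base 2, right to left:
  0+0 = 0
  1+1 = 0 carry 1
  1+1+1 = 1 carry 1
  0+1+1 = 0 carry 1
  1+0+1 = 0 carry 1
  0+0+1 = 1
  0+0 = 0
  0+1 = 1
  0+1 = 1
  1+1 = 0 carry 1
  1+0+1 = 0 carry 1
  1+1+1 = 1 carry 1
  1+1+1 = 1 carry 1
  1+1+1 = 1 carry 1
  1+0+1 = 0 carry 1
  0+0+1 = 1
  1+0 = 1
  1+1 = 0 carry 1
  1+1+1 = 1 carry 1
  1+0+1 = 0 carry 1
  0+1+1 = 0 carry 1
  1+1+1 = 1 carry 1
  1+0+1 = 0 carry 1
  final carry 1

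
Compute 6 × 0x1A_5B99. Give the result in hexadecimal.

0x9E2596

Multiply each base-16 digit by 6, carrying:
  9×6 = 54 → write 6 carry 3
  9×6+3 = 57 → write 9 carry 3
  B×6+3 = 69 → write 5 carry 4
  5×6+4 = 34 → write 2 carry 2
  A×6+2 = 62 → write E carry 3
  1×6+3 = 9 → write 9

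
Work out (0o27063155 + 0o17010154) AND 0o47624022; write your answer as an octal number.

Add column by column in base 8, right to left:
  5+4 = 1 carry 1
  5+5+1 = 3 carry 1
  1+1+1 = 3
  3+0 = 3
  6+1 = 7
  0+0 = 0
  7+7 = 6 carry 1
  2+1+1 = 4
Sum = 0o46073331; now AND with 0o47624022:
  4&4=4, 6&7=6, 0&6=0, 7&2=2, 3&4=0, 3&0=0, 3&2=2, 1&2=0

0o46020020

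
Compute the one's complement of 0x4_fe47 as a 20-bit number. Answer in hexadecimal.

0xb01b8

Each hex digit d becomes f−d:
  4→b, f→0, e→1, 4→b, 7→8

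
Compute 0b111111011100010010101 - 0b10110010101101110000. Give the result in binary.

0b101001000110100100101

Subtract column by column in base 2:
  1-0 → 1
  0-0 → 0
  1-0 → 1
  0-0 → 0
  1-1 → 0
  0-1 → 1 (borrow)
  0-1-1 → 0 (borrow)
  1-0-1 → 0
  0-1 → 1 (borrow)
  0-1-1 → 0 (borrow)
  0-0-1 → 1 (borrow)
  1-1-1 → 1 (borrow)
  1-0-1 → 0
  1-1 → 0
  0-0 → 0
  1-0 → 1
  1-1 → 0
  1-1 → 0
  1-0 → 1
  1-1 → 0
  1-0 → 1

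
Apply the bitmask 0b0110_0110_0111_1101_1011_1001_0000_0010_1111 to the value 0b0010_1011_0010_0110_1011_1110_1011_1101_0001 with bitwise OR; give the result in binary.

0b011011110111111110111111101111111111

OR bit by bit (1 where either bit is 1):
  001010110010011010111110101111010001
| 011001100111110110111001000000101111
= 011011110111111110111111101111111111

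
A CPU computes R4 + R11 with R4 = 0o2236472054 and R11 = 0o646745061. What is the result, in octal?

Add column by column in base 8, right to left:
  4+1 = 5
  5+6 = 3 carry 1
  0+0+1 = 1
  2+5 = 7
  7+4 = 3 carry 1
  4+7+1 = 4 carry 1
  6+6+1 = 5 carry 1
  3+4+1 = 0 carry 1
  2+6+1 = 1 carry 1
  2+0+1 = 3

0o3105437135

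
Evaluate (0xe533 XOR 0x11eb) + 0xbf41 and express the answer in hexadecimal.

First 0xe533 XOR 0x11eb = 0xf4d8.
Add column by column in base 16, right to left:
  8+1 = 9
  d+4 = 1 carry 1
  4+f+1 = 4 carry 1
  f+b+1 = b carry 1
  final carry 1

0x1b419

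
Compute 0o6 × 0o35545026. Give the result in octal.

Multiply each base-8 digit by 6, carrying:
  6×6 = 36 → write 4 carry 4
  2×6+4 = 16 → write 0 carry 2
  0×6+2 = 2 → write 2
  5×6 = 30 → write 6 carry 3
  4×6+3 = 27 → write 3 carry 3
  5×6+3 = 33 → write 1 carry 4
  5×6+4 = 34 → write 2 carry 4
  3×6+4 = 22 → write 6 carry 2
  remaining carry: 2

0o262136204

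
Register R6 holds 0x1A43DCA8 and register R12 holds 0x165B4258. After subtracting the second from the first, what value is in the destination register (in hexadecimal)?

0x3E89A50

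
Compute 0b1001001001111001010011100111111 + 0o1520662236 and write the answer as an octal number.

0b1001001001111001010011100111111 = 0o11117123477 in octal.
Add column by column in base 8, right to left:
  7+6 = 5 carry 1
  7+3+1 = 3 carry 1
  4+2+1 = 7
  3+2 = 5
  2+6 = 0 carry 1
  1+6+1 = 0 carry 1
  7+0+1 = 0 carry 1
  1+2+1 = 4
  1+5 = 6
  1+1 = 2
  1+0 = 1

0o12640005735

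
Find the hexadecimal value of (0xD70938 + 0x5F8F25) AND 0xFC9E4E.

0x34984C

Add column by column in base 16, right to left:
  8+5 = D
  3+2 = 5
  9+F = 8 carry 1
  0+8+1 = 9
  7+F = 6 carry 1
  D+5+1 = 3 carry 1
  final carry 1
Sum = 0x136985D; now AND with 0xFC9E4E:
  1&0=0, 3&F=3, 6&C=4, 9&9=9, 8&E=8, 5&4=4, D&E=C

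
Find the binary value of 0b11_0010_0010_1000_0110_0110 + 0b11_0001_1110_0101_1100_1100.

Add column by column in base 2, right to left:
  0+0 = 0
  1+0 = 1
  1+1 = 0 carry 1
  0+1+1 = 0 carry 1
  0+0+1 = 1
  1+0 = 1
  1+1 = 0 carry 1
  0+1+1 = 0 carry 1
  0+1+1 = 0 carry 1
  0+0+1 = 1
  0+1 = 1
  1+0 = 1
  0+0 = 0
  1+1 = 0 carry 1
  0+1+1 = 0 carry 1
  0+1+1 = 0 carry 1
  0+1+1 = 0 carry 1
  1+0+1 = 0 carry 1
  0+0+1 = 1
  0+0 = 0
  1+1 = 0 carry 1
  1+1+1 = 1 carry 1
  final carry 1

0b11001000000111000110010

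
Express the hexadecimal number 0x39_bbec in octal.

0o16335754

Expand each hex digit to 4 bits: 3=0011 9=1001 b=1011 b=1011 e=1110 c=1100.
Group the bits in threes: 001 110 011 011 101 111 101 100 → 16335754.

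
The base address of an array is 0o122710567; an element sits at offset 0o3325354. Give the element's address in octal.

Add column by column in base 8, right to left:
  7+4 = 3 carry 1
  6+5+1 = 4 carry 1
  5+3+1 = 1 carry 1
  0+5+1 = 6
  1+2 = 3
  7+3 = 2 carry 1
  2+3+1 = 6
  2+0 = 2
  1+0 = 1

0o126236143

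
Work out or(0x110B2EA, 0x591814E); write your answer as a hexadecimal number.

0x591B3EE

OR each hex digit independently (no carries):
  1|5=5, 1|9=9, 0|1=1, B|8=B, 2|1=3, E|4=E, A|E=E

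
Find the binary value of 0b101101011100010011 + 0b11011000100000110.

0b1001000100000011001

Add column by column in base 2, right to left:
  1+0 = 1
  1+1 = 0 carry 1
  0+1+1 = 0 carry 1
  0+0+1 = 1
  1+0 = 1
  0+0 = 0
  0+0 = 0
  0+0 = 0
  1+1 = 0 carry 1
  1+0+1 = 0 carry 1
  1+0+1 = 0 carry 1
  0+0+1 = 1
  1+1 = 0 carry 1
  0+1+1 = 0 carry 1
  1+0+1 = 0 carry 1
  1+1+1 = 1 carry 1
  0+1+1 = 0 carry 1
  1+0+1 = 0 carry 1
  final carry 1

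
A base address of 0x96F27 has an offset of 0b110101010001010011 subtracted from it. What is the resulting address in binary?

0b1100001101011010100

0x96F27 = 0b10010110111100100111 in binary.
Subtract column by column in base 2:
  1-1 → 0
  1-1 → 0
  1-0 → 1
  0-0 → 0
  0-1 → 1 (borrow)
  1-0-1 → 0
  0-1 → 1 (borrow)
  0-0-1 → 1 (borrow)
  1-0-1 → 0
  1-0 → 1
  1-1 → 0
  1-0 → 1
  0-1 → 1 (borrow)
  1-0-1 → 0
  1-1 → 0
  0-0 → 0
  1-1 → 0
  0-1 → 1 (borrow)
  0-0-1 → 1 (borrow)
  1-0-1 → 0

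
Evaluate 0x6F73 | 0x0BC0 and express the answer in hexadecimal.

0x6FF3

OR each hex digit independently (no carries):
  6|0=6, F|B=F, 7|C=F, 3|0=3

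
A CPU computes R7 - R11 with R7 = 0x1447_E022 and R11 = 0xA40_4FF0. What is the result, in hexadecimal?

Subtract column by column in base 16:
  2-0 → 2
  2-F → 3 (borrow)
  0-F-1 → 0 (borrow)
  E-4-1 → 9
  7-0 → 7
  4-4 → 0
  4-A → A (borrow)
  1-0-1 → 0

0xA079032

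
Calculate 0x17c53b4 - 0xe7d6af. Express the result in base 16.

Subtract column by column in base 16:
  4-f → 5 (borrow)
  b-a-1 → 0
  3-6 → d (borrow)
  5-d-1 → 7 (borrow)
  c-7-1 → 4
  7-e → 9 (borrow)
  1-0-1 → 0

0x947d05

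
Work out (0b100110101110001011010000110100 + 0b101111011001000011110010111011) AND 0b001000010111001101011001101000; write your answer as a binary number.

0b111001101000001101000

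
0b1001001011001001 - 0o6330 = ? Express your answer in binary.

0b1000010111110001

0o6330 = 0b110011011000 in binary.
Subtract column by column in base 2:
  1-0 → 1
  0-0 → 0
  0-0 → 0
  1-1 → 0
  0-1 → 1 (borrow)
  0-0-1 → 1 (borrow)
  1-1-1 → 1 (borrow)
  1-1-1 → 1 (borrow)
  0-0-1 → 1 (borrow)
  1-0-1 → 0
  0-1 → 1 (borrow)
  0-1-1 → 0 (borrow)
  1-0-1 → 0
  0-0 → 0
  0-0 → 0
  1-0 → 1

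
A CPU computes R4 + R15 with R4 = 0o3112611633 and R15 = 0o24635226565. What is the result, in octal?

Add column by column in base 8, right to left:
  3+5 = 0 carry 1
  3+6+1 = 2 carry 1
  6+5+1 = 4 carry 1
  1+6+1 = 0 carry 1
  1+2+1 = 4
  6+2 = 0 carry 1
  2+5+1 = 0 carry 1
  1+3+1 = 5
  1+6 = 7
  3+4 = 7
  0+2 = 2

0o27750040420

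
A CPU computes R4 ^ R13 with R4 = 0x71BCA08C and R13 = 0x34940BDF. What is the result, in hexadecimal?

0x4528AB53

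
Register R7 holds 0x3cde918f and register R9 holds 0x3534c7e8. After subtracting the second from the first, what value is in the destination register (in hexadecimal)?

0x7a9c9a7

Subtract column by column in base 16:
  f-8 → 7
  8-e → a (borrow)
  1-7-1 → 9 (borrow)
  9-c-1 → c (borrow)
  e-4-1 → 9
  d-3 → a
  c-5 → 7
  3-3 → 0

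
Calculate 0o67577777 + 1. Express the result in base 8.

0o67600000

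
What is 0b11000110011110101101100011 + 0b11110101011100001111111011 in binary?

0b110111011111010111101011110

Add column by column in base 2, right to left:
  1+1 = 0 carry 1
  1+1+1 = 1 carry 1
  0+0+1 = 1
  0+1 = 1
  0+1 = 1
  1+1 = 0 carry 1
  1+1+1 = 1 carry 1
  0+1+1 = 0 carry 1
  1+1+1 = 1 carry 1
  1+1+1 = 1 carry 1
  0+0+1 = 1
  1+0 = 1
  0+0 = 0
  1+0 = 1
  1+1 = 0 carry 1
  1+1+1 = 1 carry 1
  1+1+1 = 1 carry 1
  0+0+1 = 1
  0+1 = 1
  1+0 = 1
  1+1 = 0 carry 1
  0+0+1 = 1
  0+1 = 1
  0+1 = 1
  1+1 = 0 carry 1
  1+1+1 = 1 carry 1
  final carry 1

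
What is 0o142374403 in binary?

Each octal digit is 3 bits: 1=001 4=100 2=010 3=011 7=111 4=100 4=100 0=000 3=011.

0b1100010011111100100000011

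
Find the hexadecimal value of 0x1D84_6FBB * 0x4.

0x7611BEEC

Multiply each base-16 digit by 4, carrying:
  B×4 = 44 → write C carry 2
  B×4+2 = 46 → write E carry 2
  F×4+2 = 62 → write E carry 3
  6×4+3 = 27 → write B carry 1
  4×4+1 = 17 → write 1 carry 1
  8×4+1 = 33 → write 1 carry 2
  D×4+2 = 54 → write 6 carry 3
  1×4+3 = 7 → write 7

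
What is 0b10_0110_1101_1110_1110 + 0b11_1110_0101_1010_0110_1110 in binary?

0b10000001100100001011100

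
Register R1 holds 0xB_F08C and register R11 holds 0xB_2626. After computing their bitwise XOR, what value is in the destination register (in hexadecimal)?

0x0D6AA

XOR each hex digit independently (no carries):
  B^B=0, F^2=D, 0^6=6, 8^2=A, C^6=A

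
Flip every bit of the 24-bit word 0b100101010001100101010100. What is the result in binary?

0b011010101110011010101011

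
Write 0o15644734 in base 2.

0b1101110100100111011100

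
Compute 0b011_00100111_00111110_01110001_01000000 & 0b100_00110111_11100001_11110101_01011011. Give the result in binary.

0b00000100111001000000111000101000000

AND bit by bit (1 only where both bits are 1):
  01100100111001111100111000101000000
& 10000110111111000011111010101011011
= 00000100111001000000111000101000000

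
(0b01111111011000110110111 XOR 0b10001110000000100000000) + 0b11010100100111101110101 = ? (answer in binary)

First 0b01111111011000110110111 XOR 0b10001110000000100000000 = 0b11110001011000010110111.
Add column by column in base 2, right to left:
  1+1 = 0 carry 1
  1+0+1 = 0 carry 1
  1+1+1 = 1 carry 1
  0+0+1 = 1
  1+1 = 0 carry 1
  1+1+1 = 1 carry 1
  0+1+1 = 0 carry 1
  1+0+1 = 0 carry 1
  0+1+1 = 0 carry 1
  0+1+1 = 0 carry 1
  0+1+1 = 0 carry 1
  0+1+1 = 0 carry 1
  1+0+1 = 0 carry 1
  1+0+1 = 0 carry 1
  0+1+1 = 0 carry 1
  1+0+1 = 0 carry 1
  0+0+1 = 1
  0+1 = 1
  0+0 = 0
  1+1 = 0 carry 1
  1+0+1 = 0 carry 1
  1+1+1 = 1 carry 1
  1+1+1 = 1 carry 1
  final carry 1

0b111000110000000000101100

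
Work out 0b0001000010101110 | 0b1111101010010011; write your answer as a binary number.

0b1111101010111111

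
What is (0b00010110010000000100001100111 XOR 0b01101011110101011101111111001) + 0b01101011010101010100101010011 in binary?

0b11101000111010101110011110001

First 0b00010110010000000100001100111 XOR 0b01101011110101011101111111001 = 0b01111101100101011001110011110.
Add column by column in base 2, right to left:
  0+1 = 1
  1+1 = 0 carry 1
  1+0+1 = 0 carry 1
  1+0+1 = 0 carry 1
  1+1+1 = 1 carry 1
  0+0+1 = 1
  0+1 = 1
  1+0 = 1
  1+1 = 0 carry 1
  1+0+1 = 0 carry 1
  0+0+1 = 1
  0+1 = 1
  1+0 = 1
  1+1 = 0 carry 1
  0+0+1 = 1
  1+1 = 0 carry 1
  0+0+1 = 1
  1+1 = 0 carry 1
  0+0+1 = 1
  0+1 = 1
  1+0 = 1
  1+1 = 0 carry 1
  0+1+1 = 0 carry 1
  1+0+1 = 0 carry 1
  1+1+1 = 1 carry 1
  1+0+1 = 0 carry 1
  1+1+1 = 1 carry 1
  1+1+1 = 1 carry 1
  final carry 1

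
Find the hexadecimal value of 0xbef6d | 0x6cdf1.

0xfeffd

OR each hex digit independently (no carries):
  b|6=f, e|c=e, f|d=f, 6|f=f, d|1=d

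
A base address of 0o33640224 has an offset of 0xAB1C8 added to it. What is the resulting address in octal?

0o36371134

0xAB1C8 = 0o2530710 in octal.
Add column by column in base 8, right to left:
  4+0 = 4
  2+1 = 3
  2+7 = 1 carry 1
  0+0+1 = 1
  4+3 = 7
  6+5 = 3 carry 1
  3+2+1 = 6
  3+0 = 3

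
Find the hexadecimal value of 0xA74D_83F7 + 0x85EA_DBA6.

0x12D385F9D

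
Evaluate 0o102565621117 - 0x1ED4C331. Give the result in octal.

0x1ED4C331 = 0o3665141461 in octal.
Subtract column by column in base 8:
  7-1 → 6
  1-6 → 3 (borrow)
  1-4-1 → 4 (borrow)
  1-1-1 → 7 (borrow)
  2-4-1 → 5 (borrow)
  6-1-1 → 4
  5-5 → 0
  6-6 → 0
  5-6 → 7 (borrow)
  2-3-1 → 6 (borrow)
  0-0-1 → 7 (borrow)
  1-0-1 → 0

0o76700457436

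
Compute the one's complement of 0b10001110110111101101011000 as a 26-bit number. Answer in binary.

0b01110001001000010010100111

Invert each bit: 10001110110111101101011000 → 01110001001000010010100111.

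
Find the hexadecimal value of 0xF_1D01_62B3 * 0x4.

Multiply each base-16 digit by 4, carrying:
  3×4 = 12 → write C
  B×4 = 44 → write C carry 2
  2×4+2 = 10 → write A
  6×4 = 24 → write 8 carry 1
  1×4+1 = 5 → write 5
  0×4 = 0 → write 0
  D×4 = 52 → write 4 carry 3
  1×4+3 = 7 → write 7
  F×4 = 60 → write C carry 3
  remaining carry: 3

0x3C74058ACC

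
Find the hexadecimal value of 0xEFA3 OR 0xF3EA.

0xFFEB

OR each hex digit independently (no carries):
  E|F=F, F|3=F, A|E=E, 3|A=B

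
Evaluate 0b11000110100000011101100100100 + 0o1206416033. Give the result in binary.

0b100010111010100101011100111111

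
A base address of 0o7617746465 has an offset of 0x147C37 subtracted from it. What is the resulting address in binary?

0b111110001010110101000011111110

0o7617746465 = 0b111110001111111100110100110101 in binary.
0x147C37 = 0b101000111110000110111 in binary.
Subtract column by column in base 2:
  1-1 → 0
  0-1 → 1 (borrow)
  1-1-1 → 1 (borrow)
  0-0-1 → 1 (borrow)
  1-1-1 → 1 (borrow)
  1-1-1 → 1 (borrow)
  0-0-1 → 1 (borrow)
  0-0-1 → 1 (borrow)
  1-0-1 → 0
  0-0 → 0
  1-1 → 0
  1-1 → 0
  0-1 → 1 (borrow)
  0-1-1 → 0 (borrow)
  1-1-1 → 1 (borrow)
  1-0-1 → 0
  1-0 → 1
  1-0 → 1
  1-1 → 0
  1-0 → 1
  1-1 → 0
  1-0 → 1
  0-0 → 0
  0-0 → 0
  0-0 → 0
  1-0 → 1
  1-0 → 1
  1-0 → 1
  1-0 → 1
  1-0 → 1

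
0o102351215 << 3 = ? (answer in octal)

0o1023512150

Shifting left by 3 bits = 1 oct digit: append 1 zero.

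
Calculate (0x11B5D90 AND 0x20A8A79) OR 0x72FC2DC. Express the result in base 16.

0x72FCADC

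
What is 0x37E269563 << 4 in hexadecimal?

Shifting left by 4 bits = 1 hex digit: append 1 zero.

0x37E2695630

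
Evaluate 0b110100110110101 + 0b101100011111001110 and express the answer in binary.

Add column by column in base 2, right to left:
  1+0 = 1
  0+1 = 1
  1+1 = 0 carry 1
  0+1+1 = 0 carry 1
  1+0+1 = 0 carry 1
  1+0+1 = 0 carry 1
  0+1+1 = 0 carry 1
  1+1+1 = 1 carry 1
  1+1+1 = 1 carry 1
  0+1+1 = 0 carry 1
  0+1+1 = 0 carry 1
  1+0+1 = 0 carry 1
  0+0+1 = 1
  1+0 = 1
  1+1 = 0 carry 1
  0+1+1 = 0 carry 1
  0+0+1 = 1
  0+1 = 1

0b110011000110000011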